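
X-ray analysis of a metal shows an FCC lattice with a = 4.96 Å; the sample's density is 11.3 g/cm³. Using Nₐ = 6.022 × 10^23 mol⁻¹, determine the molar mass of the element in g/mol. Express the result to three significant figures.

208 g/mol

An FCC cell has Z = 4 atoms; a = 4.960 × 10^-8 cm.
M = ρ·N_A·a³/Z = 11.3 × 6.022 × 10²³ × 1.220 × 10^-22 / 4 = 208 g/mol.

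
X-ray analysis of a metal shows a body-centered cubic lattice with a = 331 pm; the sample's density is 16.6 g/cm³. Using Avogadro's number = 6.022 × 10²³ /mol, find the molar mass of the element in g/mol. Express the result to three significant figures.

A BCC cell has Z = 2 atoms; a = 3.310 × 10^-8 cm.
M = ρ·N_A·a³/Z = 16.6 × 6.022 × 10²³ × 3.626 × 10^-23 / 2 = 181 g/mol.

181 g/mol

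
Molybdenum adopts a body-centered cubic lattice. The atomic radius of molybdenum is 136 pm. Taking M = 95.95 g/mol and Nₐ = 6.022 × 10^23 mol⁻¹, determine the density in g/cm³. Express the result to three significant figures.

10.3 g/cm³

In a BCC lattice, atoms touch along the body diagonal, so √3·a = 4r, giving a = 314.1 pm = 3.141 × 10^-8 cm.
With Z = 2, ρ = Z·M/(N_A·a³) = 2 × 95.95 / (6.022 × 10²³ × 3.098 × 10^-23) = 10.29 g/cm³.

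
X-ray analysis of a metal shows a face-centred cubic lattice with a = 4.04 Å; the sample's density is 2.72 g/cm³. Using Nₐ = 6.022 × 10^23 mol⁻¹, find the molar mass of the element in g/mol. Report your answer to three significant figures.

27.0 g/mol

An FCC cell has Z = 4 atoms; a = 4.040 × 10^-8 cm.
M = ρ·N_A·a³/Z = 2.72 × 6.022 × 10²³ × 6.594 × 10^-23 / 4 = 27.0 g/mol.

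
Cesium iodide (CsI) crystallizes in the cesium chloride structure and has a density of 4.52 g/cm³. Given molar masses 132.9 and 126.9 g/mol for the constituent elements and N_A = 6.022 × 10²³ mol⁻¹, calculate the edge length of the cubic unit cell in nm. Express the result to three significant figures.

M(CsI) = 259.8 g/mol; Z = 1 formula unit per cell.
a³ = Z·M/(N_A·ρ) = 1 × 259.8 / (6.022 × 10²³ × 4.52) = 9.545 × 10^-23 cm³, so a = 4.570 × 10^-8 cm = 0.457 nm.

0.457 nm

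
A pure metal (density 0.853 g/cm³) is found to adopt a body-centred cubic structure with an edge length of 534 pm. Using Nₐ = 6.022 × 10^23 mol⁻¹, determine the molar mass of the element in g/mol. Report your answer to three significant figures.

A BCC cell has Z = 2 atoms; a = 5.340 × 10^-8 cm.
M = ρ·N_A·a³/Z = 0.853 × 6.022 × 10²³ × 1.523 × 10^-22 / 2 = 39.1 g/mol.

39.1 g/mol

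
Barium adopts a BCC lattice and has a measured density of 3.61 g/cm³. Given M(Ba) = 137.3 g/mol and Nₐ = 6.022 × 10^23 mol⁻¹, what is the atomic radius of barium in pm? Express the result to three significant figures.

For a BCC cell (Z = 2), a³ = Z·M/(N_A·ρ) = 2 × 137.3 / (6.022 × 10²³ × 3.610) = 1.263 × 10^-22 cm³, so a = 5.017 × 10^-8 cm = 501.7 pm.
Atoms touch along the body diagonal, so √3·a = 4r, so r = 0.4330 × a = 217 pm.

217 pm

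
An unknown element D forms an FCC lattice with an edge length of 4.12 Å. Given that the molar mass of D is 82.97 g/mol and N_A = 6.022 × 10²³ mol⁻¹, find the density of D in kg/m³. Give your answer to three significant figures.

7880 kg/m³

An FCC unit cell contains Z = 4 atoms.
Cell volume: a³ = (4.12 Å)³ = (4.120 × 10^-8 cm)³ = 6.993 × 10^-23 cm³.
ρ = Z·M/(N_A·a³) = 4 × 82.97 / (6.022 × 10²³ × 6.993 × 10^-23) = 7.880 g/cm³ = 7880 kg/m³.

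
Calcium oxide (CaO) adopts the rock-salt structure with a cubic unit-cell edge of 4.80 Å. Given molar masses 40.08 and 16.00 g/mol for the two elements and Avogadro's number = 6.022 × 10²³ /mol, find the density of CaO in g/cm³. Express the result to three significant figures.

The rock-salt structure contains Z = 4 formula units per cell; M(CaO) = 40.08 + 16.00 = 56.08 g/mol.
a³ = (4.800 × 10^-8 cm)³ = 1.106 × 10^-22 cm³.
ρ = 4 × 56.08 / (6.022 × 10²³ × 1.106 × 10^-22) = 3.368 g/cm³.

3.37 g/cm³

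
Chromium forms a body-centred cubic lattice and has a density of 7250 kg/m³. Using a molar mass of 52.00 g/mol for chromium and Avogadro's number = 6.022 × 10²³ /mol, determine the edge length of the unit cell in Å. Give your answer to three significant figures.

With Z = 2 atoms per BCC cell, a³ = Z·M/(N_A·ρ) = 2 × 52.00 / (6.022 × 10²³ × 7.250 g/cm³) = 2.382 × 10^-23 cm³.
a = (2.382 × 10^-23)^(1/3) = 2.877 × 10^-8 cm = 2.88 Å.

2.88 Å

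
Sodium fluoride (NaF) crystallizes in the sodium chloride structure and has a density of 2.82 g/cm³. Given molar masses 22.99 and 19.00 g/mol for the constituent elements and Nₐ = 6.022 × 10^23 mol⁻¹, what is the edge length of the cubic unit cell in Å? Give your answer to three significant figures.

4.62 Å

M(NaF) = 41.99 g/mol; Z = 4 formula units per cell.
a³ = Z·M/(N_A·ρ) = 4 × 41.99 / (6.022 × 10²³ × 2.82) = 9.890 × 10^-23 cm³, so a = 4.625 × 10^-8 cm = 4.62 Å.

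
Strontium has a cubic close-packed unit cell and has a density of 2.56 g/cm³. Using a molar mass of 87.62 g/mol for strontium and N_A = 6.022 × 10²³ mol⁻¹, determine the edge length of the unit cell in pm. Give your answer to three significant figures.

610 pm

With Z = 4 atoms per FCC cell, a³ = Z·M/(N_A·ρ) = 4 × 87.62 / (6.022 × 10²³ × 2.560 g/cm³) = 2.273 × 10^-22 cm³.
a = (2.273 × 10^-22)^(1/3) = 6.103 × 10^-8 cm = 610 pm.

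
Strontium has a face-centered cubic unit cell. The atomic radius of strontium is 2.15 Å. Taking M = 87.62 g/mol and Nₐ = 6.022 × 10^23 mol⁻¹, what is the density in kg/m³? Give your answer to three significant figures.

In an FCC lattice, atoms touch along the face diagonal, so √2·a = 4r, giving a = 6.081 Å = 6.081 × 10^-8 cm.
With Z = 4, ρ = Z·M/(N_A·a³) = 4 × 87.62 / (6.022 × 10²³ × 2.249 × 10^-22) = 2.588 g/cm³ = 2590 kg/m³.

2590 kg/m³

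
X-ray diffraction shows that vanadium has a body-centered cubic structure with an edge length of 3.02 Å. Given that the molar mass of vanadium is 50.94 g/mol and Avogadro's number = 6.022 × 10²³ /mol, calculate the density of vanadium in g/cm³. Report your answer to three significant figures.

A BCC unit cell contains Z = 2 atoms.
Cell volume: a³ = (3.02 Å)³ = (3.020 × 10^-8 cm)³ = 2.754 × 10^-23 cm³.
ρ = Z·M/(N_A·a³) = 2 × 50.94 / (6.022 × 10²³ × 2.754 × 10^-23) = 6.142 g/cm³.

6.14 g/cm³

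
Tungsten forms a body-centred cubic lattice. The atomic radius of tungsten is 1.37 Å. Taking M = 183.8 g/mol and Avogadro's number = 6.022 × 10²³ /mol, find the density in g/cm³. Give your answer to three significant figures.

19.3 g/cm³

In a BCC lattice, atoms touch along the body diagonal, so √3·a = 4r, giving a = 3.164 Å = 3.164 × 10^-8 cm.
With Z = 2, ρ = Z·M/(N_A·a³) = 2 × 183.8 / (6.022 × 10²³ × 3.167 × 10^-23) = 19.27 g/cm³.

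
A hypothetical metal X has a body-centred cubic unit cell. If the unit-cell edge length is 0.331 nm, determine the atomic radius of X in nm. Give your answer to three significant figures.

0.143 nm

In a BCC lattice, atoms touch along the body diagonal, so √3·a = 4r.
r = √3·a/4 = 1.7321 × 0.331 / 4 = 0.143 nm.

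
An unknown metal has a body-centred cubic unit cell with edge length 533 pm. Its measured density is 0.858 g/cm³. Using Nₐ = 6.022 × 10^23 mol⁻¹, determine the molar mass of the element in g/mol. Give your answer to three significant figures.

A BCC cell has Z = 2 atoms; a = 5.330 × 10^-8 cm.
M = ρ·N_A·a³/Z = 0.858 × 6.022 × 10²³ × 1.514 × 10^-22 / 2 = 39.1 g/mol.

39.1 g/mol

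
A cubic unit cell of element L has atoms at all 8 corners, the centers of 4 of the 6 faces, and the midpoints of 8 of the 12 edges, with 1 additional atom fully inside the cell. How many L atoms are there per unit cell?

6

Corner atoms are shared by 8 cells (1/8 each), face atoms by 2 (1/2 each), edge atoms by 4 (1/4 each), interior atoms are unshared.
Net atoms = 8 × 1/8 + 4 × 1/2 + 8 × 1/4 + 1 = 1 + 2 + 2 + 1 = 6.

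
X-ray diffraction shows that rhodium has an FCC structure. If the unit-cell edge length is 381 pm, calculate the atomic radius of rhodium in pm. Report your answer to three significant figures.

In an FCC lattice, atoms touch along the face diagonal, so √2·a = 4r.
r = √2·a/4 = 1.4142 × 381 / 4 = 135 pm.

135 pm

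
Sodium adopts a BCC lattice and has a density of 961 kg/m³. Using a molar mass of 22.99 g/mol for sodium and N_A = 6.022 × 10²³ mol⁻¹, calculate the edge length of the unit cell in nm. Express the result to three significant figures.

0.430 nm

With Z = 2 atoms per BCC cell, a³ = Z·M/(N_A·ρ) = 2 × 22.99 / (6.022 × 10²³ × 0.9610 g/cm³) = 7.945 × 10^-23 cm³.
a = (7.945 × 10^-23)^(1/3) = 4.299 × 10^-8 cm = 0.430 nm.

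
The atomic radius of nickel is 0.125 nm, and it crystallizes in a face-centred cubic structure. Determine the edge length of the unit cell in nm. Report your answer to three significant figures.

In an FCC lattice, atoms touch along the face diagonal, so √2·a = 4r.
a = 4r/√2 = 4 × 0.125 / 1.4142 = 0.354 nm.

0.354 nm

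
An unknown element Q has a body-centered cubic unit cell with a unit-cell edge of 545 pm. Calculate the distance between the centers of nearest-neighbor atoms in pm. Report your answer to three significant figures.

472 pm

In a BCC structure, atoms touch along the body diagonal, so √3·a = 4r; the nearest-neighbor distance equals 2r = 0.8660·a.
d = 0.8660 × 545 = 472 pm.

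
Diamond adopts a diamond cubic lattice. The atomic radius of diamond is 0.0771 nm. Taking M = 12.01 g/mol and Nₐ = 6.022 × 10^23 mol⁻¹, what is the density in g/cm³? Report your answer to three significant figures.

In a diamond cubic lattice, nearest neighbors lie along the body diagonal with √3·a = 8r, giving a = 0.3561 nm = 3.561 × 10^-8 cm.
With Z = 8, ρ = Z·M/(N_A·a³) = 8 × 12.01 / (6.022 × 10²³ × 4.516 × 10^-23) = 3.533 g/cm³.

3.53 g/cm³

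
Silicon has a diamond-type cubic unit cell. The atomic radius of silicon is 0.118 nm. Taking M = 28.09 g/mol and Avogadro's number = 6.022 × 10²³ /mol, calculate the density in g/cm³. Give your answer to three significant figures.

2.30 g/cm³

In a diamond cubic lattice, nearest neighbors lie along the body diagonal with √3·a = 8r, giving a = 0.5450 nm = 5.450 × 10^-8 cm.
With Z = 8, ρ = Z·M/(N_A·a³) = 8 × 28.09 / (6.022 × 10²³ × 1.619 × 10^-22) = 2.305 g/cm³.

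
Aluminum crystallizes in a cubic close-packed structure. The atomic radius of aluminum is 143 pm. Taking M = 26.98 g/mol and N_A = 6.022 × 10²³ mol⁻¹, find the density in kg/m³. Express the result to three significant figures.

In an FCC lattice, atoms touch along the face diagonal, so √2·a = 4r, giving a = 404.5 pm = 4.045 × 10^-8 cm.
With Z = 4, ρ = Z·M/(N_A·a³) = 4 × 26.98 / (6.022 × 10²³ × 6.617 × 10^-23) = 2.708 g/cm³ = 2710 kg/m³.

2710 kg/m³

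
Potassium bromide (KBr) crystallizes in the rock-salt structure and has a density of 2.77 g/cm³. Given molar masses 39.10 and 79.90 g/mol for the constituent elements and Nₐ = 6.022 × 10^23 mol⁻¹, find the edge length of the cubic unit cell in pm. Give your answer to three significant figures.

M(KBr) = 119.0 g/mol; Z = 4 formula units per cell.
a³ = Z·M/(N_A·ρ) = 4 × 119.0 / (6.022 × 10²³ × 2.77) = 2.854 × 10^-22 cm³, so a = 6.584 × 10^-8 cm = 658 pm.

658 pm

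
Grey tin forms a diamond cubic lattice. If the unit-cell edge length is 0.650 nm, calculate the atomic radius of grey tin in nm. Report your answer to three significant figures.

0.141 nm

In a diamond cubic lattice, nearest neighbors lie along the body diagonal with √3·a = 8r.
r = √3·a/8 = 1.7321 × 0.650 / 8 = 0.141 nm.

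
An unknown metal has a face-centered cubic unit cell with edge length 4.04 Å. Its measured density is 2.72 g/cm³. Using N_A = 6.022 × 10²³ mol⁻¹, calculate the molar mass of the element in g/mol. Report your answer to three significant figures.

27.0 g/mol

An FCC cell has Z = 4 atoms; a = 4.040 × 10^-8 cm.
M = ρ·N_A·a³/Z = 2.72 × 6.022 × 10²³ × 6.594 × 10^-23 / 4 = 27.0 g/mol.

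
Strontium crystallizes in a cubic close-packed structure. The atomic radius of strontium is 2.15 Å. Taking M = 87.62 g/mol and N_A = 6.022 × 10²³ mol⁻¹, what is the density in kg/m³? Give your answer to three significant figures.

2590 kg/m³

In an FCC lattice, atoms touch along the face diagonal, so √2·a = 4r, giving a = 6.081 Å = 6.081 × 10^-8 cm.
With Z = 4, ρ = Z·M/(N_A·a³) = 4 × 87.62 / (6.022 × 10²³ × 2.249 × 10^-22) = 2.588 g/cm³ = 2590 kg/m³.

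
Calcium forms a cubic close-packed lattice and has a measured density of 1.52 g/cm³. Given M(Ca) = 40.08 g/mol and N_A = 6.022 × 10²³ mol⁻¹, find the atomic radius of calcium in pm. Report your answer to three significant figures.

For an FCC cell (Z = 4), a³ = Z·M/(N_A·ρ) = 4 × 40.08 / (6.022 × 10²³ × 1.520) = 1.751 × 10^-22 cm³, so a = 5.595 × 10^-8 cm = 559.5 pm.
Atoms touch along the face diagonal, so √2·a = 4r, so r = 0.3536 × a = 198 pm.

198 pm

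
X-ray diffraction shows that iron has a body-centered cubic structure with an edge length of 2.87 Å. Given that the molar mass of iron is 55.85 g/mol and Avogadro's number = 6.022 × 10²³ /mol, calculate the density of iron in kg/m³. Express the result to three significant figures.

A BCC unit cell contains Z = 2 atoms.
Cell volume: a³ = (2.87 Å)³ = (2.870 × 10^-8 cm)³ = 2.364 × 10^-23 cm³.
ρ = Z·M/(N_A·a³) = 2 × 55.85 / (6.022 × 10²³ × 2.364 × 10^-23) = 7.846 g/cm³ = 7850 kg/m³.

7850 kg/m³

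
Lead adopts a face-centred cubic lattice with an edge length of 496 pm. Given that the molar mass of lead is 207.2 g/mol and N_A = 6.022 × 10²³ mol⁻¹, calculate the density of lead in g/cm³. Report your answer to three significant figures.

11.3 g/cm³

An FCC unit cell contains Z = 4 atoms.
Cell volume: a³ = (496 pm)³ = (4.960 × 10^-8 cm)³ = 1.220 × 10^-22 cm³.
ρ = Z·M/(N_A·a³) = 4 × 207.2 / (6.022 × 10²³ × 1.220 × 10^-22) = 11.28 g/cm³.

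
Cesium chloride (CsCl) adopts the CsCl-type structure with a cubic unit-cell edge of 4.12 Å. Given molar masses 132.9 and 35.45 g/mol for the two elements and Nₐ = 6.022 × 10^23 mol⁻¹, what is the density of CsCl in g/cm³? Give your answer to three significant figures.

The CsCl-type structure contains Z = 1 formula unit per cell; M(CsCl) = 132.9 + 35.45 = 168.35 g/mol.
a³ = (4.120 × 10^-8 cm)³ = 6.993 × 10^-23 cm³.
ρ = 1 × 168.35 / (6.022 × 10²³ × 6.993 × 10^-23) = 3.997 g/cm³.

4.00 g/cm³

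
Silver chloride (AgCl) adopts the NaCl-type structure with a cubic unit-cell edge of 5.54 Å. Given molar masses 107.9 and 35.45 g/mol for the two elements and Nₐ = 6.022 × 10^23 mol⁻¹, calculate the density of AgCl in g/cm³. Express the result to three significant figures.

The NaCl-type structure contains Z = 4 formula units per cell; M(AgCl) = 107.9 + 35.45 = 143.35 g/mol.
a³ = (5.540 × 10^-8 cm)³ = 1.700 × 10^-22 cm³.
ρ = 4 × 143.35 / (6.022 × 10²³ × 1.700 × 10^-22) = 5.600 g/cm³.

5.60 g/cm³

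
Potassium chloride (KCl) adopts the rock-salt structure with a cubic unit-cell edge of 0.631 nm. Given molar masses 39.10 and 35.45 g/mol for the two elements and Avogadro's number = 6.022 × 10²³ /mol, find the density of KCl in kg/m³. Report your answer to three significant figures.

The rock-salt structure contains Z = 4 formula units per cell; M(KCl) = 39.10 + 35.45 = 74.55 g/mol.
a³ = (6.310 × 10^-8 cm)³ = 2.512 × 10^-22 cm³.
ρ = 4 × 74.55 / (6.022 × 10²³ × 2.512 × 10^-22) = 1.971 g/cm³ = 1970 kg/m³.

1970 kg/m³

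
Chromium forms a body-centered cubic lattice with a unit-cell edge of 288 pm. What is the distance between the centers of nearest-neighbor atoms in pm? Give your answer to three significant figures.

249 pm

In a BCC structure, atoms touch along the body diagonal, so √3·a = 4r; the nearest-neighbor distance equals 2r = 0.8660·a.
d = 0.8660 × 288 = 249 pm.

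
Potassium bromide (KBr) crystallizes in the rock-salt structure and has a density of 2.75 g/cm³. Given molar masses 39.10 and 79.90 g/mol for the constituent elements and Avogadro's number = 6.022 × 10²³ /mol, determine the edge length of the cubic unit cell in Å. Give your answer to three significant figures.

6.60 Å

M(KBr) = 119.0 g/mol; Z = 4 formula units per cell.
a³ = Z·M/(N_A·ρ) = 4 × 119.0 / (6.022 × 10²³ × 2.75) = 2.874 × 10^-22 cm³, so a = 6.600 × 10^-8 cm = 6.60 Å.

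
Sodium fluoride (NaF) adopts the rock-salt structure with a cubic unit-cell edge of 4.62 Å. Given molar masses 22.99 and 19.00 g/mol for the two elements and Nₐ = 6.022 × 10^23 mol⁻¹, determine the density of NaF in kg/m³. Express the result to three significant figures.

The rock-salt structure contains Z = 4 formula units per cell; M(NaF) = 22.99 + 19.00 = 41.99 g/mol.
a³ = (4.620 × 10^-8 cm)³ = 9.861 × 10^-23 cm³.
ρ = 4 × 41.99 / (6.022 × 10²³ × 9.861 × 10^-23) = 2.828 g/cm³ = 2830 kg/m³.

2830 kg/m³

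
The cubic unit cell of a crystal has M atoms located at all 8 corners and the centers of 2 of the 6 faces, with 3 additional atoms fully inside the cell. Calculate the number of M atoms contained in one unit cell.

5

Corner atoms are shared by 8 cells (1/8 each), face atoms by 2 (1/2 each), interior atoms are unshared.
Net atoms = 8 × 1/8 + 2 × 1/2 + 3 = 1 + 1 + 3 = 5.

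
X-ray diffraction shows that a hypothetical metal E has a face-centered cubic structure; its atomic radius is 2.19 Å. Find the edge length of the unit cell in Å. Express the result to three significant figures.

6.19 Å

In an FCC lattice, atoms touch along the face diagonal, so √2·a = 4r.
a = 4r/√2 = 4 × 2.19 / 1.4142 = 6.19 Å.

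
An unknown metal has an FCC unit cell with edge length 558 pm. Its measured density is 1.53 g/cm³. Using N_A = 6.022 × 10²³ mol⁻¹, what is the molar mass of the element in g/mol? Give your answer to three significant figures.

An FCC cell has Z = 4 atoms; a = 5.580 × 10^-8 cm.
M = ρ·N_A·a³/Z = 1.53 × 6.022 × 10²³ × 1.737 × 10^-22 / 4 = 40.0 g/mol.

40.0 g/mol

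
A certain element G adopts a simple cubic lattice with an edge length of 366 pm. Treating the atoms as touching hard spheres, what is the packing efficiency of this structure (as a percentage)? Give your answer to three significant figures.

In a simple cubic lattice atoms touch along the cell edge, so a = 2r, so r = 0.5000a = 183.0 pm.
Packing fraction = Z·(4/3)πr³ / a³ = 1 × (4/3)π × (183.0)³ / (366)³ = 0.5236 = 52.4%.

52.4%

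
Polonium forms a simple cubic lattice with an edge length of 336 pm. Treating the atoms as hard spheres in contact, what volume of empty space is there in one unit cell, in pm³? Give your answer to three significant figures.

1.81 × 10^7 pm³

In a simple cubic lattice atoms touch along the cell edge, so a = 2r, so r = 0.5000a = 168.0 pm.
V_cell = a³ = 3.793 × 10^7 pm³; V_atoms = 1 × (4/3)πr³ = 1.986 × 10^7 pm³.
Empty space = 3.793 × 10^7 − 1.986 × 10^7 = 1.81 × 10^7 pm³.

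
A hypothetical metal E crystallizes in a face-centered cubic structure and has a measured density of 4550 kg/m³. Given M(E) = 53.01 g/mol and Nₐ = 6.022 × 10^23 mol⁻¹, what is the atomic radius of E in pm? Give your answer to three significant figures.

For an FCC cell (Z = 4), a³ = Z·M/(N_A·ρ) = 4 × 53.01 / (6.022 × 10²³ × 4.550) = 7.739 × 10^-23 cm³, so a = 4.261 × 10^-8 cm = 426.1 pm.
Atoms touch along the face diagonal, so √2·a = 4r, so r = 0.3536 × a = 151 pm.

151 pm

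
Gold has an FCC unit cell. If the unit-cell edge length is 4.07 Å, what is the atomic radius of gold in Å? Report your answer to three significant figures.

1.44 Å

In an FCC lattice, atoms touch along the face diagonal, so √2·a = 4r.
r = √2·a/4 = 1.4142 × 4.07 / 4 = 1.44 Å.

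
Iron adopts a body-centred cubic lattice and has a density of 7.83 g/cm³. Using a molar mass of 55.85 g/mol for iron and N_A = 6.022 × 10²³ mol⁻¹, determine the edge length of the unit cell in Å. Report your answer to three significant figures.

2.87 Å

With Z = 2 atoms per BCC cell, a³ = Z·M/(N_A·ρ) = 2 × 55.85 / (6.022 × 10²³ × 7.830 g/cm³) = 2.369 × 10^-23 cm³.
a = (2.369 × 10^-23)^(1/3) = 2.872 × 10^-8 cm = 2.87 Å.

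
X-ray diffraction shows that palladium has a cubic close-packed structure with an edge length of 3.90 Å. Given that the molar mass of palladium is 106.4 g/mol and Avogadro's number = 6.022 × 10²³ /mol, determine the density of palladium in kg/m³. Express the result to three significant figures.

11900 kg/m³

An FCC unit cell contains Z = 4 atoms.
Cell volume: a³ = (3.90 Å)³ = (3.900 × 10^-8 cm)³ = 5.932 × 10^-23 cm³.
ρ = Z·M/(N_A·a³) = 4 × 106.4 / (6.022 × 10²³ × 5.932 × 10^-23) = 11.91 g/cm³ = 11900 kg/m³.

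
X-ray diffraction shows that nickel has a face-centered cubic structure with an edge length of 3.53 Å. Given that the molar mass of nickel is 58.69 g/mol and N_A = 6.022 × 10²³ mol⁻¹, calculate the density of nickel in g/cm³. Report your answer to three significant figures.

An FCC unit cell contains Z = 4 atoms.
Cell volume: a³ = (3.53 Å)³ = (3.530 × 10^-8 cm)³ = 4.399 × 10^-23 cm³.
ρ = Z·M/(N_A·a³) = 4 × 58.69 / (6.022 × 10²³ × 4.399 × 10^-23) = 8.863 g/cm³.

8.86 g/cm³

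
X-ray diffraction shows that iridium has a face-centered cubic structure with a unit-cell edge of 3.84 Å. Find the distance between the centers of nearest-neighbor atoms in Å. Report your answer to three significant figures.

2.72 Å

In an FCC structure, atoms touch along the face diagonal, so √2·a = 4r; the nearest-neighbor distance equals 2r = 0.7071·a.
d = 0.7071 × 3.84 = 2.72 Å.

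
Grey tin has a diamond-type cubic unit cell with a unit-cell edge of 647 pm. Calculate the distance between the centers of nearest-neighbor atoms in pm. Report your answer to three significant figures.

280 pm

In a diamond cubic structure, nearest neighbors lie along the body diagonal with √3·a = 8r; the nearest-neighbor distance equals 2r = 0.4330·a.
d = 0.4330 × 647 = 280 pm.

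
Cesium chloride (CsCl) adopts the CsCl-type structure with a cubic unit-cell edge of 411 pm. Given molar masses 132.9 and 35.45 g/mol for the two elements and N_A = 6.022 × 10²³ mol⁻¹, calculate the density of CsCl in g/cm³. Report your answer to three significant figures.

The CsCl-type structure contains Z = 1 formula unit per cell; M(CsCl) = 132.9 + 35.45 = 168.35 g/mol.
a³ = (4.110 × 10^-8 cm)³ = 6.943 × 10^-23 cm³.
ρ = 1 × 168.35 / (6.022 × 10²³ × 6.943 × 10^-23) = 4.027 g/cm³.

4.03 g/cm³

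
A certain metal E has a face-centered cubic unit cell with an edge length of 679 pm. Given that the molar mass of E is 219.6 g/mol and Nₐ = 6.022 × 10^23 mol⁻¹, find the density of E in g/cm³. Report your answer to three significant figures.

4.66 g/cm³

An FCC unit cell contains Z = 4 atoms.
Cell volume: a³ = (679 pm)³ = (6.790 × 10^-8 cm)³ = 3.130 × 10^-22 cm³.
ρ = Z·M/(N_A·a³) = 4 × 219.6 / (6.022 × 10²³ × 3.130 × 10^-22) = 4.660 g/cm³.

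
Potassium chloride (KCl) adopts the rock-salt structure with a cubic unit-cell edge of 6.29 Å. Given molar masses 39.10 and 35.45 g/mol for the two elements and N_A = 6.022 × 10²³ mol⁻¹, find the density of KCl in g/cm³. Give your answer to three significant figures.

The rock-salt structure contains Z = 4 formula units per cell; M(KCl) = 39.10 + 35.45 = 74.55 g/mol.
a³ = (6.290 × 10^-8 cm)³ = 2.489 × 10^-22 cm³.
ρ = 4 × 74.55 / (6.022 × 10²³ × 2.489 × 10^-22) = 1.990 g/cm³.

1.99 g/cm³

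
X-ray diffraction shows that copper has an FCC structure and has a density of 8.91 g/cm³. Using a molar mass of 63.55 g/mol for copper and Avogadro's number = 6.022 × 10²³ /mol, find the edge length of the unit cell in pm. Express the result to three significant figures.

With Z = 4 atoms per FCC cell, a³ = Z·M/(N_A·ρ) = 4 × 63.55 / (6.022 × 10²³ × 8.910 g/cm³) = 4.738 × 10^-23 cm³.
a = (4.738 × 10^-23)^(1/3) = 3.618 × 10^-8 cm = 362 pm.

362 pm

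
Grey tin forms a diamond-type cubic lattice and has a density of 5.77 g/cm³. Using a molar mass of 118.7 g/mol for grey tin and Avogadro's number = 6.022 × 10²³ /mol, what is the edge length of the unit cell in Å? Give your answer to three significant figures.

6.49 Å

With Z = 8 atoms per diamond cubic cell, a³ = Z·M/(N_A·ρ) = 8 × 118.7 / (6.022 × 10²³ × 5.770 g/cm³) = 2.733 × 10^-22 cm³.
a = (2.733 × 10^-22)^(1/3) = 6.489 × 10^-8 cm = 6.49 Å.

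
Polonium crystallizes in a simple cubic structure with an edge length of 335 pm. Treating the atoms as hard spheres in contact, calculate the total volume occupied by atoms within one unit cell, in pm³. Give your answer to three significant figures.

In a simple cubic lattice atoms touch along the cell edge, so a = 2r, so r = 0.5000a = 167.5 pm.
V_atoms = Z × (4/3)πr³ = 1 × (4/3)π × (167.5)³ = 1.97 × 10^7 pm³.

1.97 × 10^7 pm³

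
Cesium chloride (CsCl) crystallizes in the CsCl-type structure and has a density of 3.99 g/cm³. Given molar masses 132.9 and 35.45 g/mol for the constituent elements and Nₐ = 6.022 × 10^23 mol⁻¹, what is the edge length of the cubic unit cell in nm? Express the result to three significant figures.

M(CsCl) = 168.35 g/mol; Z = 1 formula unit per cell.
a³ = Z·M/(N_A·ρ) = 1 × 168.35 / (6.022 × 10²³ × 3.99) = 7.006 × 10^-23 cm³, so a = 4.123 × 10^-8 cm = 0.412 nm.

0.412 nm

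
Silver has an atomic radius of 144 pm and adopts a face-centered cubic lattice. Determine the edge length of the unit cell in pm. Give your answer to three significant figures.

407 pm

In an FCC lattice, atoms touch along the face diagonal, so √2·a = 4r.
a = 4r/√2 = 4 × 144 / 1.4142 = 407 pm.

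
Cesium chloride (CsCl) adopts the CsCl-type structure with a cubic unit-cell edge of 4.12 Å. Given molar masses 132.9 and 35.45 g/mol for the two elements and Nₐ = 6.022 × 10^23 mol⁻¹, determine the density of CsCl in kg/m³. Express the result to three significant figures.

4000 kg/m³

The CsCl-type structure contains Z = 1 formula unit per cell; M(CsCl) = 132.9 + 35.45 = 168.35 g/mol.
a³ = (4.120 × 10^-8 cm)³ = 6.993 × 10^-23 cm³.
ρ = 1 × 168.35 / (6.022 × 10²³ × 6.993 × 10^-23) = 3.997 g/cm³ = 4000 kg/m³.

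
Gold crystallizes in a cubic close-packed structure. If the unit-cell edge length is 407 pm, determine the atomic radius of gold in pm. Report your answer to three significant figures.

144 pm

In an FCC lattice, atoms touch along the face diagonal, so √2·a = 4r.
r = √2·a/4 = 1.4142 × 407 / 4 = 144 pm.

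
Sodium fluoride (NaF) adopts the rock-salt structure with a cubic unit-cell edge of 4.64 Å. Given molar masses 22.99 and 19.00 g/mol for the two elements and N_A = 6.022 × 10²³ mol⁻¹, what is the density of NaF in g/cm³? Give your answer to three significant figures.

The rock-salt structure contains Z = 4 formula units per cell; M(NaF) = 22.99 + 19.00 = 41.99 g/mol.
a³ = (4.640 × 10^-8 cm)³ = 9.990 × 10^-23 cm³.
ρ = 4 × 41.99 / (6.022 × 10²³ × 9.990 × 10^-23) = 2.792 g/cm³.

2.79 g/cm³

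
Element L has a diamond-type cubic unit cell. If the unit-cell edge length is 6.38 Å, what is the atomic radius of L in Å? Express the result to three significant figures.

In a diamond cubic lattice, nearest neighbors lie along the body diagonal with √3·a = 8r.
r = √3·a/8 = 1.7321 × 6.38 / 8 = 1.38 Å.

1.38 Å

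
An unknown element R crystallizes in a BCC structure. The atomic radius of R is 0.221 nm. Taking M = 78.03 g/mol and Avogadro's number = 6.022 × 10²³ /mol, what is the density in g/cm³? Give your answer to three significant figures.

In a BCC lattice, atoms touch along the body diagonal, so √3·a = 4r, giving a = 0.5104 nm = 5.104 × 10^-8 cm.
With Z = 2, ρ = Z·M/(N_A·a³) = 2 × 78.03 / (6.022 × 10²³ × 1.329 × 10^-22) = 1.949 g/cm³.

1.95 g/cm³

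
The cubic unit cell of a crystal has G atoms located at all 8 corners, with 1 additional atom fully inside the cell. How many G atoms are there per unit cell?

2

Corner atoms are shared by 8 cells (1/8 each), interior atoms are unshared.
Net atoms = 8 × 1/8 + 1 = 1 + 1 = 2.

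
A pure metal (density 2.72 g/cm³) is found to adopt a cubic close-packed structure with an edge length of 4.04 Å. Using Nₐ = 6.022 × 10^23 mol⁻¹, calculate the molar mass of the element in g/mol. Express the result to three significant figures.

An FCC cell has Z = 4 atoms; a = 4.040 × 10^-8 cm.
M = ρ·N_A·a³/Z = 2.72 × 6.022 × 10²³ × 6.594 × 10^-23 / 4 = 27.0 g/mol.

27.0 g/mol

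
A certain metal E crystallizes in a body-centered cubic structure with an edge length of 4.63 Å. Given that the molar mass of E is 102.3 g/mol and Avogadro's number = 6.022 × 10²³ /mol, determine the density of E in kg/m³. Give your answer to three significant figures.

3420 kg/m³

A BCC unit cell contains Z = 2 atoms.
Cell volume: a³ = (4.63 Å)³ = (4.630 × 10^-8 cm)³ = 9.925 × 10^-23 cm³.
ρ = Z·M/(N_A·a³) = 2 × 102.3 / (6.022 × 10²³ × 9.925 × 10^-23) = 3.423 g/cm³ = 3420 kg/m³.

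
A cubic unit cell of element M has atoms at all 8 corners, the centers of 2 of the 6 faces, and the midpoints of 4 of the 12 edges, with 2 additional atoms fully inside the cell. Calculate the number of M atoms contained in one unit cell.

5

Corner atoms are shared by 8 cells (1/8 each), face atoms by 2 (1/2 each), edge atoms by 4 (1/4 each), interior atoms are unshared.
Net atoms = 8 × 1/8 + 2 × 1/2 + 4 × 1/4 + 2 = 1 + 1 + 1 + 2 = 5.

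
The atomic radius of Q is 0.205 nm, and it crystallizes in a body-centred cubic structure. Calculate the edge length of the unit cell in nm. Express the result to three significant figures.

In a BCC lattice, atoms touch along the body diagonal, so √3·a = 4r.
a = 4r/√3 = 4 × 0.205 / 1.7321 = 0.473 nm.

0.473 nm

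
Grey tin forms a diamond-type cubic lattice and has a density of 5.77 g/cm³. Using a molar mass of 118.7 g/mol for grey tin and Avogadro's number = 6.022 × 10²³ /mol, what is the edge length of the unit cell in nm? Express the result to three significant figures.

With Z = 8 atoms per diamond cubic cell, a³ = Z·M/(N_A·ρ) = 8 × 118.7 / (6.022 × 10²³ × 5.770 g/cm³) = 2.733 × 10^-22 cm³.
a = (2.733 × 10^-22)^(1/3) = 6.489 × 10^-8 cm = 0.649 nm.

0.649 nm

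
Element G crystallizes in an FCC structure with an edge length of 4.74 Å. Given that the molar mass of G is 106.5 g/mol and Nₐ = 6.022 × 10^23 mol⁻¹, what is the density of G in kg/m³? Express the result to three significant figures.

6640 kg/m³

An FCC unit cell contains Z = 4 atoms.
Cell volume: a³ = (4.74 Å)³ = (4.740 × 10^-8 cm)³ = 1.065 × 10^-22 cm³.
ρ = Z·M/(N_A·a³) = 4 × 106.5 / (6.022 × 10²³ × 1.065 × 10^-22) = 6.643 g/cm³ = 6640 kg/m³.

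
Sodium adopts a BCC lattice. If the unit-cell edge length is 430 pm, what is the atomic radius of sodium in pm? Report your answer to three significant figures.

186 pm

In a BCC lattice, atoms touch along the body diagonal, so √3·a = 4r.
r = √3·a/4 = 1.7321 × 430 / 4 = 186 pm.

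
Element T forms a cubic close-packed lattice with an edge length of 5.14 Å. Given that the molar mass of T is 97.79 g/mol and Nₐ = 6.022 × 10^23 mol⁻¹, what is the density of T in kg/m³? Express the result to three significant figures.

An FCC unit cell contains Z = 4 atoms.
Cell volume: a³ = (5.14 Å)³ = (5.140 × 10^-8 cm)³ = 1.358 × 10^-22 cm³.
ρ = Z·M/(N_A·a³) = 4 × 97.79 / (6.022 × 10²³ × 1.358 × 10^-22) = 4.783 g/cm³ = 4780 kg/m³.

4780 kg/m³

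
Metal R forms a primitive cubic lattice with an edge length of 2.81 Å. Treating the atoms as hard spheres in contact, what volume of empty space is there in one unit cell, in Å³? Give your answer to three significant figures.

10.6 Å³

In a simple cubic lattice atoms touch along the cell edge, so a = 2r, so r = 0.5000a = 1.405 Å.
V_cell = a³ = 22.19 Å³; V_atoms = 1 × (4/3)πr³ = 11.62 Å³.
Empty space = 22.19 − 11.62 = 10.6 Å³.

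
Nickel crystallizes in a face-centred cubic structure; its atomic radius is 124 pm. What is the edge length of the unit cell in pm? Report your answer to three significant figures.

In an FCC lattice, atoms touch along the face diagonal, so √2·a = 4r.
a = 4r/√2 = 4 × 124 / 1.4142 = 351 pm.

351 pm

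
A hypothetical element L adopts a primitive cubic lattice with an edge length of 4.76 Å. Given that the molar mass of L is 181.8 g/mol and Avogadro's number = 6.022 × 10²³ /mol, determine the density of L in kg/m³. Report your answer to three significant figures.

A simple cubic unit cell contains Z = 1 atom.
Cell volume: a³ = (4.76 Å)³ = (4.760 × 10^-8 cm)³ = 1.079 × 10^-22 cm³.
ρ = Z·M/(N_A·a³) = 1 × 181.8 / (6.022 × 10²³ × 1.079 × 10^-22) = 2.799 g/cm³ = 2800 kg/m³.

2800 kg/m³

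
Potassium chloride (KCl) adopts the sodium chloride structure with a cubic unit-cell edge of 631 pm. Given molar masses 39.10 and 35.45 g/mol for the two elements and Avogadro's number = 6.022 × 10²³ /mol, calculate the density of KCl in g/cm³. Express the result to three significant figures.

1.97 g/cm³

The sodium chloride structure contains Z = 4 formula units per cell; M(KCl) = 39.10 + 35.45 = 74.55 g/mol.
a³ = (6.310 × 10^-8 cm)³ = 2.512 × 10^-22 cm³.
ρ = 4 × 74.55 / (6.022 × 10²³ × 2.512 × 10^-22) = 1.971 g/cm³.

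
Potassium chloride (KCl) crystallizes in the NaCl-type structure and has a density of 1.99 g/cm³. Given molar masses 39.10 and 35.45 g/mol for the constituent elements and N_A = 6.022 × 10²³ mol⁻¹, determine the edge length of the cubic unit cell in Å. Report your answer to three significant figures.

6.29 Å

M(KCl) = 74.55 g/mol; Z = 4 formula units per cell.
a³ = Z·M/(N_A·ρ) = 4 × 74.55 / (6.022 × 10²³ × 1.99) = 2.488 × 10^-22 cm³, so a = 6.290 × 10^-8 cm = 6.29 Å.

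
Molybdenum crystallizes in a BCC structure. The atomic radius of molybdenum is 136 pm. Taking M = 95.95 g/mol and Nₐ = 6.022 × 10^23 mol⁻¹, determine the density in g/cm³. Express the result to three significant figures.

In a BCC lattice, atoms touch along the body diagonal, so √3·a = 4r, giving a = 314.1 pm = 3.141 × 10^-8 cm.
With Z = 2, ρ = Z·M/(N_A·a³) = 2 × 95.95 / (6.022 × 10²³ × 3.098 × 10^-23) = 10.29 g/cm³.

10.3 g/cm³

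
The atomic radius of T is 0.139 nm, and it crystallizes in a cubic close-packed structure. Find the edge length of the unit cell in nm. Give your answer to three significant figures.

0.393 nm

In an FCC lattice, atoms touch along the face diagonal, so √2·a = 4r.
a = 4r/√2 = 4 × 0.139 / 1.4142 = 0.393 nm.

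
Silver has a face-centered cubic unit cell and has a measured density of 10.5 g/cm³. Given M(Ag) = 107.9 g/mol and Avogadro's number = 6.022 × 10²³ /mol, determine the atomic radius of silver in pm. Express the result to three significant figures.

For an FCC cell (Z = 4), a³ = Z·M/(N_A·ρ) = 4 × 107.9 / (6.022 × 10²³ × 10.50) = 6.826 × 10^-23 cm³, so a = 4.087 × 10^-8 cm = 408.7 pm.
Atoms touch along the face diagonal, so √2·a = 4r, so r = 0.3536 × a = 144 pm.

144 pm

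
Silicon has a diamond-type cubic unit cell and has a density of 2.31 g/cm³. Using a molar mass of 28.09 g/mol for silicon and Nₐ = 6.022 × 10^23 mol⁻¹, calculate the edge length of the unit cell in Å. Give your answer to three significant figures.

5.45 Å

With Z = 8 atoms per diamond cubic cell, a³ = Z·M/(N_A·ρ) = 8 × 28.09 / (6.022 × 10²³ × 2.310 g/cm³) = 1.615 × 10^-22 cm³.
a = (1.615 × 10^-22)^(1/3) = 5.446 × 10^-8 cm = 5.45 Å.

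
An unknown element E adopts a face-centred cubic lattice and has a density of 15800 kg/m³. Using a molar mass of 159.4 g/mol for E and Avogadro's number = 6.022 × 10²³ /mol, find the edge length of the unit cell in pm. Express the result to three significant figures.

406 pm

With Z = 4 atoms per FCC cell, a³ = Z·M/(N_A·ρ) = 4 × 159.4 / (6.022 × 10²³ × 15.80 g/cm³) = 6.701 × 10^-23 cm³.
a = (6.701 × 10^-23)^(1/3) = 4.062 × 10^-8 cm = 406 pm.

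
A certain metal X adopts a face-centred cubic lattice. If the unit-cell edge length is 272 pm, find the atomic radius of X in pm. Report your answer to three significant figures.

96.2 pm

In an FCC lattice, atoms touch along the face diagonal, so √2·a = 4r.
r = √2·a/4 = 1.4142 × 272 / 4 = 96.2 pm.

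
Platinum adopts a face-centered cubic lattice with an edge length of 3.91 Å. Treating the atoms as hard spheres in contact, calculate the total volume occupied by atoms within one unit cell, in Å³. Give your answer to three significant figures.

44.3 Å³

In an FCC lattice atoms touch along the face diagonal, so √2·a = 4r, so r = 0.3536a = 1.382 Å.
V_atoms = Z × (4/3)πr³ = 4 × (4/3)π × (1.382)³ = 44.3 Å³.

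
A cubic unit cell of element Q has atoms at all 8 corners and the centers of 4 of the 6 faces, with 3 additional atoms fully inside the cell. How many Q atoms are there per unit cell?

Corner atoms are shared by 8 cells (1/8 each), face atoms by 2 (1/2 each), interior atoms are unshared.
Net atoms = 8 × 1/8 + 4 × 1/2 + 3 = 1 + 2 + 3 = 6.

6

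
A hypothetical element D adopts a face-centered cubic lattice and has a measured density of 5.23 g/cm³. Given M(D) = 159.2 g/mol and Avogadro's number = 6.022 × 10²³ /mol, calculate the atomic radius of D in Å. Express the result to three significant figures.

2.08 Å

For an FCC cell (Z = 4), a³ = Z·M/(N_A·ρ) = 4 × 159.2 / (6.022 × 10²³ × 5.230) = 2.022 × 10^-22 cm³, so a = 5.869 × 10^-8 cm = 5.869 Å.
Atoms touch along the face diagonal, so √2·a = 4r, so r = 0.3536 × a = 2.08 Å.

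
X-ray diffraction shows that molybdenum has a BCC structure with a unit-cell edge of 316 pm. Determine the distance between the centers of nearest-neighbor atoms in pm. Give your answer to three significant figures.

In a BCC structure, atoms touch along the body diagonal, so √3·a = 4r; the nearest-neighbor distance equals 2r = 0.8660·a.
d = 0.8660 × 316 = 274 pm.

274 pm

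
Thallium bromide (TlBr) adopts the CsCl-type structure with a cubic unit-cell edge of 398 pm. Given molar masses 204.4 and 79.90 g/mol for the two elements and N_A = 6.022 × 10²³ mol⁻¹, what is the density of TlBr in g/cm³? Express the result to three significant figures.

7.49 g/cm³

The CsCl-type structure contains Z = 1 formula unit per cell; M(TlBr) = 204.4 + 79.90 = 284.3 g/mol.
a³ = (3.980 × 10^-8 cm)³ = 6.304 × 10^-23 cm³.
ρ = 1 × 284.3 / (6.022 × 10²³ × 6.304 × 10^-23) = 7.488 g/cm³.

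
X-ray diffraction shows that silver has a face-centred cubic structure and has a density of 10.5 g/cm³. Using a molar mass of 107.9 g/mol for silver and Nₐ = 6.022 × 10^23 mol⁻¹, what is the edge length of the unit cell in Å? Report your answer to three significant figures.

With Z = 4 atoms per FCC cell, a³ = Z·M/(N_A·ρ) = 4 × 107.9 / (6.022 × 10²³ × 10.50 g/cm³) = 6.826 × 10^-23 cm³.
a = (6.826 × 10^-23)^(1/3) = 4.087 × 10^-8 cm = 4.09 Å.

4.09 Å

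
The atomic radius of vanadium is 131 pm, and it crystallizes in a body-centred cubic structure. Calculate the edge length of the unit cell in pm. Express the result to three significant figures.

303 pm

In a BCC lattice, atoms touch along the body diagonal, so √3·a = 4r.
a = 4r/√3 = 4 × 131 / 1.7321 = 303 pm.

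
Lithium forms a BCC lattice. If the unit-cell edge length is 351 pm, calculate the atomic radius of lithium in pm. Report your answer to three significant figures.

In a BCC lattice, atoms touch along the body diagonal, so √3·a = 4r.
r = √3·a/4 = 1.7321 × 351 / 4 = 152 pm.

152 pm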